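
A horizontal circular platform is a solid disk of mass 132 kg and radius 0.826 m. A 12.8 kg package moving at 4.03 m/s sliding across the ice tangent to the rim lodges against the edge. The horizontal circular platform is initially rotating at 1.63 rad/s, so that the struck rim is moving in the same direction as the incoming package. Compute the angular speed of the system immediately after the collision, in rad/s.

About the central axle the impulsive forces during the collision are internal, so angular momentum about that axis is conserved.
I_p = ½(132)(0.826)² = 45.03 kg·m². Taking the sense of the package's angular momentum as positive, L_{package} = m v R = (12.8)(4.03)(0.826) = 42.61 kg·m²/s.
L_i = +I_p ω_p + m v R = +(45.03)(1.63) + 42.61 = 116.0 kg·m²/s.
After sticking, I_f = I_p + m R² = 45.03 + (12.8)(0.826)² = 53.76 kg·m².
ω_f = L_i / I_f = 116.0 / 53.76 = 2.158 rad/s.

|ω_f| ≈ 2.16 rad/s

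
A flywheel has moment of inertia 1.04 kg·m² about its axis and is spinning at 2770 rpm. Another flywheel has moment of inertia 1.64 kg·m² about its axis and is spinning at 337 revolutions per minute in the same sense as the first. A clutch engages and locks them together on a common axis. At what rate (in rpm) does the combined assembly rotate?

The coupling torques are internal; angular momentum about the shared axis is conserved.
Taking A's sense as positive: L = (1.040)(2770) + (1.640)(337) = 3433 kg·m²·rpm.
Combined I = 1.040 + 1.640 = 2.680 kg·m².
ω_f = L / I = 3433 / 2.680 = 1281 rpm.

|ω_f| ≈ 1280 rpm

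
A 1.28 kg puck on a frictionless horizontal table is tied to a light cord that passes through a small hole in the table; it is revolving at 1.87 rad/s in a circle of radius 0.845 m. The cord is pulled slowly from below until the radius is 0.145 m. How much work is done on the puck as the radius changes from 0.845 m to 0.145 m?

No torque about the axis ⇒ m r₁² ω₁ = m r₂² ω₂.
ω₂ = ω₁ (r₁/r₂)² = (1.87)(0.845/0.145)² = 63.51 rad/s.
W = ΔKE = ½m(v₂² − v₁²) = 52.67 J.

W ≈ 52.7 J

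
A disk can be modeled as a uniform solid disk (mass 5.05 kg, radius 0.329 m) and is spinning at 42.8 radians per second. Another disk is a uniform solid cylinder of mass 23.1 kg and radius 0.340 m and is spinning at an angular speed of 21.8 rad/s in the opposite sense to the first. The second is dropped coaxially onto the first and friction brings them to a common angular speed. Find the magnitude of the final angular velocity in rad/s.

The coupling torques are internal; angular momentum about the shared axis is conserved.
Moments of inertia: I_A = ½(5.05)(0.329)² = 0.2733 kg·m²; I_B = ½(23.1)(0.340)² = 1.335 kg·m².
Taking A's sense as positive: L = (0.2733)(42.8) − (1.335)(21.8) = -17.41 kg·m²·rad/s.
Combined I = 0.2733 + 1.335 = 1.608 kg·m².
ω_f = L / I = -17.41 / 1.608 = -10.82 rad/s.

|ω_f| ≈ 10.8 rad/s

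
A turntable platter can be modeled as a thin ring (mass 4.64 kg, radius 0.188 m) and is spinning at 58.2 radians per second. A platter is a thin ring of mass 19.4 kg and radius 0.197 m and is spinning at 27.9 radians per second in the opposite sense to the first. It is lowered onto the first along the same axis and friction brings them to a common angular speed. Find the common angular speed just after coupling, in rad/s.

|ω_f| ≈ 12.5 rad/s

The coupling torques are internal; angular momentum about the shared axis is conserved.
Moments of inertia: I_A = (4.64)(0.188)² = 0.1640 kg·m²; I_B = (19.4)(0.197)² = 0.7529 kg·m².
Taking A's sense as positive: L = (0.1640)(58.2) − (0.7529)(27.9) = -11.46 kg·m²·rad/s.
Combined I = 0.1640 + 0.7529 = 0.9169 kg·m².
ω_f = L / I = -11.46 / 0.9169 = -12.50 rad/s.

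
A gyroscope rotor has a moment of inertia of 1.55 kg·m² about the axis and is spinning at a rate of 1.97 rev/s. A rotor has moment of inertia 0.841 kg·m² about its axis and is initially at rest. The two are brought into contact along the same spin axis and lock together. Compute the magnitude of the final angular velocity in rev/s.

|ω_f| ≈ 1.28 rev/s

No external torque acts about the common axis, so total angular momentum is conserved.
Taking A's sense as positive: L = (1.550)(1.97) = 3.053 kg·m²·rev/s.
Combined I = 1.550 + 0.8410 = 2.391 kg·m².
ω_f = L / I = 3.053 / 2.391 = 1.277 rev/s.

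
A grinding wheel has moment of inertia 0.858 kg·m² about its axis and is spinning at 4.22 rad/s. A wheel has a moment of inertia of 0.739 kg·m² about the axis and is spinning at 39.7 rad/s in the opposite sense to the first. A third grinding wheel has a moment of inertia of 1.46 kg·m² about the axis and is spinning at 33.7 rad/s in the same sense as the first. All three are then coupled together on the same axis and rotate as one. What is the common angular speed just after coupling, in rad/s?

|ω_f| ≈ 7.68 rad/s

No external torque acts about the common axis, so total angular momentum is conserved.
Taking A's sense as positive: L = (0.8580)(4.22) − (0.7390)(39.7) + (1.460)(33.7) = 23.48 kg·m²·rad/s.
Combined I = 0.8580 + 0.7390 + 1.460 = 3.057 kg·m².
ω_f = L / I = 23.48 / 3.057 = 7.682 rad/s.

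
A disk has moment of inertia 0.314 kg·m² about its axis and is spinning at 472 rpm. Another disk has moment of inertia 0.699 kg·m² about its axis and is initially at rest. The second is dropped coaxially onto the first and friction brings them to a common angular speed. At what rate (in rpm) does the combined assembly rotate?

|ω_f| ≈ 146 rpm

The coupling torques are internal; angular momentum about the shared axis is conserved.
Taking A's sense as positive: L = (0.3140)(472) = 148.2 kg·m²·rpm.
Combined I = 0.3140 + 0.6990 = 1.013 kg·m².
ω_f = L / I = 148.2 / 1.013 = 146.3 rpm.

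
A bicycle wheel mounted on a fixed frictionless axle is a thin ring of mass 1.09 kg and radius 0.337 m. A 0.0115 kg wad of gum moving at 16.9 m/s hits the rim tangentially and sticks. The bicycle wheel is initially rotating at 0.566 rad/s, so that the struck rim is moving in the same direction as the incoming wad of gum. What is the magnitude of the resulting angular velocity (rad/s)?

|ω_f| ≈ 1.08 rad/s

About the axle the impulsive forces during the collision are internal, so angular momentum about that axis is conserved.
I_p = (1.09)(0.337)² = 0.1238 kg·m². Taking the sense of the wad of gum's angular momentum as positive, L_{wad} = m v R = (0.0115)(16.9)(0.337) = 0.06550 kg·m²/s.
L_i = +I_p ω_p + m v R = +(0.1238)(0.566) + 0.06550 = 0.1356 kg·m²/s.
After sticking, I_f = I_p + m R² = 0.1238 + (0.0115)(0.337)² = 0.1251 kg·m².
ω_f = L_i / I_f = 0.1356 / 0.1251 = 1.084 rad/s.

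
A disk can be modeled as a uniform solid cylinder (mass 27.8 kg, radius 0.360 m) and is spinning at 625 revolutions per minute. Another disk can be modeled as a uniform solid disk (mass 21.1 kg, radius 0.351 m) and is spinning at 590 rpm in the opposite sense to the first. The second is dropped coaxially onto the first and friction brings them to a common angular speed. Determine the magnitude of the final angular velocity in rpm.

The coupling torques are internal; angular momentum about the shared axis is conserved.
Moments of inertia: I_A = ½(27.8)(0.360)² = 1.801 kg·m²; I_B = ½(21.1)(0.351)² = 1.300 kg·m².
Taking A's sense as positive: L = (1.801)(625) − (1.300)(590) = 359.0 kg·m²·rpm.
Combined I = 1.801 + 1.300 = 3.101 kg·m².
ω_f = L / I = 359.0 / 3.101 = 115.8 rpm.

|ω_f| ≈ 116 rpm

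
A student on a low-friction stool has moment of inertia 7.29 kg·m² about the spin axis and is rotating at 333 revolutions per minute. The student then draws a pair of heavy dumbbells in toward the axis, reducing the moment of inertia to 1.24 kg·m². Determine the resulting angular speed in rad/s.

No external torque acts about the spin axis, so angular momentum is conserved.
ω₂ = I₁ω₁ / I₂ = (7.290)(333 rpm) / (1.240) = 1958 rpm = 205.0 rad/s.

ω₂ ≈ 205 rad/s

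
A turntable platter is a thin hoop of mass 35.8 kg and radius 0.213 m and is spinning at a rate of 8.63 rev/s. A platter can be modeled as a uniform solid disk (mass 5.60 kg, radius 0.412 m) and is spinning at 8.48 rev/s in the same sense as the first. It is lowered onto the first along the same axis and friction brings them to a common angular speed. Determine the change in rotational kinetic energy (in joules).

The coupling torques are internal; angular momentum about the shared axis is conserved.
Moments of inertia: I_A = (35.8)(0.213)² = 1.624 kg·m²; I_B = ½(5.60)(0.412)² = 0.4753 kg·m².
Taking A's sense as positive: L = (1.624)(8.63) + (0.4753)(8.48) = 18.05 kg·m²·rev/s.
Combined I = 1.624 + 0.4753 = 2.099 kg·m².
ω_f = L / I = 18.05 / 2.099 = 8.596 rev/s.
KE_i = ½ΣIω² = 3062 J; KE_f = ½(2.099)(54.01)² = 3062 J.

ΔKE ≈ -0.163 J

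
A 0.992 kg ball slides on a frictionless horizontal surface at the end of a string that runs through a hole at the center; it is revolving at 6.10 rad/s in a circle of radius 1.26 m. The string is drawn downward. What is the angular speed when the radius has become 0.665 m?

ω₂ ≈ 21.9 rad/s

No torque about the axis ⇒ m r₁² ω₁ = m r₂² ω₂.
ω₂ = ω₁ (r₁/r₂)² = (6.10)(1.26/0.665)² = 21.90 rad/s.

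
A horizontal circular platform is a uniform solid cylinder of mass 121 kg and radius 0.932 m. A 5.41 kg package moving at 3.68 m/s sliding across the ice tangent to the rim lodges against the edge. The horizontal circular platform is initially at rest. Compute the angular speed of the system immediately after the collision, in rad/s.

About the central axle the impulsive forces during the collision are internal, so angular momentum about that axis is conserved.
I_p = ½(121)(0.932)² = 52.55 kg·m². Taking the sense of the package's angular momentum as positive, L_{package} = m v R = (5.41)(3.68)(0.932) = 18.56 kg·m²/s.
L_i = 0 + 18.56 = 18.56 kg·m²/s.
After sticking, I_f = I_p + m R² = 52.55 + (5.41)(0.932)² = 57.25 kg·m².
ω_f = L_i / I_f = 18.56 / 57.25 = 0.3241 rad/s.

|ω_f| ≈ 0.324 rad/s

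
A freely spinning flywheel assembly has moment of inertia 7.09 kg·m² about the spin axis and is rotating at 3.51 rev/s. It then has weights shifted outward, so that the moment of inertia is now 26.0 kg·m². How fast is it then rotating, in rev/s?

ω₂ ≈ 0.957 rev/s

Angular momentum about the spin axis is conserved since the torque about it is zero.
ω₂ = I₁ω₁ / I₂ = (7.090)(3.51 rev/s) / (26.00) = 0.9571 rev/s.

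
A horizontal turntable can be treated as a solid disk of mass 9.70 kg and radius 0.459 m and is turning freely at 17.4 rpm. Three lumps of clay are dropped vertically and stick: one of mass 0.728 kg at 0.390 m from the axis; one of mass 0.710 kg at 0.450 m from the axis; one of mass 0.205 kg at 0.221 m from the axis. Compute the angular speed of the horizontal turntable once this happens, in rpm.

The added mass arrives with no angular momentum about the axis, and any external torque about the axis is negligible, so the system's angular momentum is conserved.
I_p = ½(9.70)(0.459)² = 1.022 kg·m².
Added inertia Σmr² = (0.728)(0.390)² + (0.710)(0.450)² + (0.205)(0.221)² = 0.2645 kg·m²; I_f = 1.022 + 0.2645 = 1.286 kg·m².
ω_f = I_p ω_i / I_f = (1.022)(17.4) / 1.286 = 13.82 rpm.

ω_f ≈ 13.8 rpm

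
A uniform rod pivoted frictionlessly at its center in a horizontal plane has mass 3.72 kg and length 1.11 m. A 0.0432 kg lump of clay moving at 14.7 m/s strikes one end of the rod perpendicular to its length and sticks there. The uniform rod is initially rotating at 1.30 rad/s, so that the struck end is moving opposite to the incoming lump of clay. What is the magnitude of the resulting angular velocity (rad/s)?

The axle reaction passes through the pivot and exerts no torque about it; angular momentum about the pivot is conserved through the impact.
I_p = (1/12)(3.72)(1.11)² = 0.3820 kg·m². Taking the sense of the lump of clay's angular momentum as positive, L_{lump} = m v R = (0.0432)(14.7)(1.11/2) = 0.3524 kg·m²/s.
L_i = −I_p ω_p + m v R = −(0.3820)(1.30) + 0.3524 = -0.1441 kg·m²/s.
After sticking, I_f = I_p + m R² = 0.3820 + (0.0432)(1.11/2)² = 0.3953 kg·m².
ω_f = L_i / I_f = -0.1441 / 0.3953 = -0.3645 rad/s.

|ω_f| ≈ 0.365 rad/s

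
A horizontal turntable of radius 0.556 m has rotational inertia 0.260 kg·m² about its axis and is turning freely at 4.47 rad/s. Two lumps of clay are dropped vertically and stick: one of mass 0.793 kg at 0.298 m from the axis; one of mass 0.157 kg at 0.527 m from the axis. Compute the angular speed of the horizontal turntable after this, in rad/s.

ω_f ≈ 3.11 rad/s

No external torque acts about the axis; L_before = L_after.
Added inertia Σmr² = (0.793)(0.298)² + (0.157)(0.527)² = 0.1140 kg·m²; I_f = 0.2600 + 0.1140 = 0.3740 kg·m².
ω_f = I_p ω_i / I_f = (0.2600)(4.47) / 0.3740 = 3.107 rad/s.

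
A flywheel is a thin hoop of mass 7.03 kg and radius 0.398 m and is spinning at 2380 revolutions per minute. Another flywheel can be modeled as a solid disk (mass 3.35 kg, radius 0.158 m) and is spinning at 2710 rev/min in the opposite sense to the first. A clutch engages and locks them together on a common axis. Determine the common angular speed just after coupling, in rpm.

The coupling torques are internal; angular momentum about the shared axis is conserved.
Moments of inertia: I_A = (7.03)(0.398)² = 1.114 kg·m²; I_B = ½(3.35)(0.158)² = 0.04181 kg·m².
Taking A's sense as positive: L = (1.114)(2380) − (0.04181)(2710) = 2537 kg·m²·rpm.
Combined I = 1.114 + 0.04181 = 1.155 kg·m².
ω_f = L / I = 2537 / 1.155 = 2196 rpm.

|ω_f| ≈ 2200 rpm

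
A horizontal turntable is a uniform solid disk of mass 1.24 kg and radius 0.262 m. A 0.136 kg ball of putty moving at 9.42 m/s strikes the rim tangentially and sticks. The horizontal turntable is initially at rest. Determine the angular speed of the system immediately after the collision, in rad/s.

|ω_f| ≈ 6.47 rad/s

The axle reaction passes through the axle and exerts no torque about it; angular momentum about the axle is conserved through the impact.
I_p = ½(1.24)(0.262)² = 0.04256 kg·m². Taking the sense of the ball of putty's angular momentum as positive, L_{ball} = m v R = (0.136)(9.42)(0.262) = 0.3357 kg·m²/s.
L_i = 0 + 0.3357 = 0.3357 kg·m²/s.
After sticking, I_f = I_p + m R² = 0.04256 + (0.136)(0.262)² = 0.05189 kg·m².
ω_f = L_i / I_f = 0.3357 / 0.05189 = 6.468 rad/s.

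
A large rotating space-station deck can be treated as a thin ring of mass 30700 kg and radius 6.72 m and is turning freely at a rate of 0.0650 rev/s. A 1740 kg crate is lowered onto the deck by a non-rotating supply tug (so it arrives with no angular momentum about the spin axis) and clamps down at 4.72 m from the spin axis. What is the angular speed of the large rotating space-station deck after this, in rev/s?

ω_f ≈ 0.0632 rev/s

The added mass arrives with no angular momentum about the spin axis, and any external torque about the spin axis is negligible, so the system's angular momentum is conserved.
I_p = (30700)(6.72)² = 1.386e+06 kg·m².
Added inertia Σmr² = (1740)(4.72)² = 38760 kg·m²; I_f = 1.386e+06 + 38760 = 1.425e+06 kg·m².
ω_f = I_p ω_i / I_f = (1.386e+06)(0.0650) / 1.425e+06 = 0.06323 rev/s.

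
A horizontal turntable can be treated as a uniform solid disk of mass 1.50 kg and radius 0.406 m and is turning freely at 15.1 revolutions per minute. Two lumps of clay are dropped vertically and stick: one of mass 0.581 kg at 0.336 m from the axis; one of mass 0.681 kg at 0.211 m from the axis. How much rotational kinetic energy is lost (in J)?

The added mass arrives with no angular momentum about the axis, and any external torque about the axis is negligible, so the system's angular momentum is conserved.
I_p = ½(1.50)(0.406)² = 0.1236 kg·m².
Added inertia Σmr² = (0.581)(0.336)² + (0.681)(0.211)² = 0.09591 kg·m²; I_f = 0.1236 + 0.09591 = 0.2195 kg·m².
ω_f = I_p ω_i / I_f = (0.1236)(15.1) / 0.2195 = 8.503 rpm.
KE_i = ½(0.1236)(1.581 rad/s)² = 0.1546 J; KE_f = ½(0.2195)(0.8904)² = 0.08704 J.

energy lost ≈ 0.0675 J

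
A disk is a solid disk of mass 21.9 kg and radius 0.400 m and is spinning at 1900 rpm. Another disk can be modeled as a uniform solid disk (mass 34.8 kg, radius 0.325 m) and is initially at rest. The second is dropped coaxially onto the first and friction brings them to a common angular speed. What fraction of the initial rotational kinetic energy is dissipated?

The coupling torques are internal; angular momentum about the shared axis is conserved.
Moments of inertia: I_A = ½(21.9)(0.400)² = 1.752 kg·m²; I_B = ½(34.8)(0.325)² = 1.838 kg·m².
Taking A's sense as positive: L = (1.752)(1900) = 3329 kg·m²·rpm.
Combined I = 1.752 + 1.838 = 3.590 kg·m².
ω_f = L / I = 3329 / 3.590 = 927.3 rpm.
KE_i = ½ΣIω² = 34680 J; KE_f = ½(3.590)(97.10)² = 16920 J.
Fraction dissipated = (KE_i − KE_f)/KE_i = 0.5120.

fraction ≈ 0.512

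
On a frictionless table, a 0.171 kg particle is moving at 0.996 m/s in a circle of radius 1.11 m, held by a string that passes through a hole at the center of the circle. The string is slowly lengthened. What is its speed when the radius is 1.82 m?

Central (radial) force ⇒ zero torque about the center ⇒ m v r is constant.
v₂ = v₁ r₁ / r₂ = (0.996)(1.11) / (1.82) = 0.6075 m/s.

v₂ ≈ 0.607 m/s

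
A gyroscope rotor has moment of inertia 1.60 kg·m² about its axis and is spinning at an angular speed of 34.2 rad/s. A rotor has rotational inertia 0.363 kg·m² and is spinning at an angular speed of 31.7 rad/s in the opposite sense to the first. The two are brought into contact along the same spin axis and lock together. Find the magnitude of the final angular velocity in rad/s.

No external torque acts about the common axis, so total angular momentum is conserved.
Taking A's sense as positive: L = (1.600)(34.2) − (0.3630)(31.7) = 43.21 kg·m²·rad/s.
Combined I = 1.600 + 0.3630 = 1.963 kg·m².
ω_f = L / I = 43.21 / 1.963 = 22.01 rad/s.

|ω_f| ≈ 22.0 rad/s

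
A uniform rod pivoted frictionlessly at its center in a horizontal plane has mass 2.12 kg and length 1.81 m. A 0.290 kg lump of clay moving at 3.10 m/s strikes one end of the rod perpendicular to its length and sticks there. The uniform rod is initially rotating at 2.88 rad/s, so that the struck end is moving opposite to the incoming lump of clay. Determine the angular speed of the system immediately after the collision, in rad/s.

The axle reaction passes through the pivot and exerts no torque about it; angular momentum about the pivot is conserved through the impact.
I_p = (1/12)(2.12)(1.81)² = 0.5788 kg·m². Taking the sense of the lump of clay's angular momentum as positive, L_{lump} = m v R = (0.290)(3.10)(1.81/2) = 0.8136 kg·m²/s.
L_i = −I_p ω_p + m v R = −(0.5788)(2.88) + 0.8136 = -0.8533 kg·m²/s.
After sticking, I_f = I_p + m R² = 0.5788 + (0.290)(1.81/2)² = 0.8163 kg·m².
ω_f = L_i / I_f = -0.8533 / 0.8163 = -1.045 rad/s.

|ω_f| ≈ 1.05 rad/s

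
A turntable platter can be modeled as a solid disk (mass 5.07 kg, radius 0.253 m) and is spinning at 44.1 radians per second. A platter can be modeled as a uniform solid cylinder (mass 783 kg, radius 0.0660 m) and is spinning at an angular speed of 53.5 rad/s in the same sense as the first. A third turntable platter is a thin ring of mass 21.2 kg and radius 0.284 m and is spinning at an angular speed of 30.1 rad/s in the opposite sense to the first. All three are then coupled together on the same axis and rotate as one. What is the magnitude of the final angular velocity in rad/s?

|ω_f| ≈ 13.1 rad/s

No external torque acts about the common axis, so total angular momentum is conserved.
Moments of inertia: I_A = ½(5.07)(0.253)² = 0.1623 kg·m²; I_B = ½(783)(0.0660)² = 1.705 kg·m²; I_C = (21.2)(0.284)² = 1.710 kg·m².
Taking A's sense as positive: L = (0.1623)(44.1) + (1.705)(53.5) − (1.710)(30.1) = 46.93 kg·m²·rad/s.
Combined I = 0.1623 + 1.705 + 1.710 = 3.578 kg·m².
ω_f = L / I = 46.93 / 3.578 = 13.12 rad/s.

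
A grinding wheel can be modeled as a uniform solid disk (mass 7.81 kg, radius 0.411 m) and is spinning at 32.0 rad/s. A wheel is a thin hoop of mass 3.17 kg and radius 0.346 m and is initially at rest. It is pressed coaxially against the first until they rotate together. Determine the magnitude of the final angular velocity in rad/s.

The coupling torques are internal; angular momentum about the shared axis is conserved.
Moments of inertia: I_A = ½(7.81)(0.411)² = 0.6596 kg·m²; I_B = (3.17)(0.346)² = 0.3795 kg·m².
Taking A's sense as positive: L = (0.6596)(32.0) = 21.11 kg·m²·rad/s.
Combined I = 0.6596 + 0.3795 = 1.039 kg·m².
ω_f = L / I = 21.11 / 1.039 = 20.31 rad/s.

|ω_f| ≈ 20.3 rad/s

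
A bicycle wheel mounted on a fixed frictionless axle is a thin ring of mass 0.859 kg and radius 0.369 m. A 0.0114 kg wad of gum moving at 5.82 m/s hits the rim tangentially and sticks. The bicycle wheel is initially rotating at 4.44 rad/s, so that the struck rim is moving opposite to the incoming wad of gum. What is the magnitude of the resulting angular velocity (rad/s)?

|ω_f| ≈ 4.18 rad/s

About the axle the impulsive forces during the collision are internal, so angular momentum about that axis is conserved.
I_p = (0.859)(0.369)² = 0.1170 kg·m². Taking the sense of the wad of gum's angular momentum as positive, L_{wad} = m v R = (0.0114)(5.82)(0.369) = 0.02448 kg·m²/s.
L_i = −I_p ω_p + m v R = −(0.1170)(4.44) + 0.02448 = -0.4948 kg·m²/s.
After sticking, I_f = I_p + m R² = 0.1170 + (0.0114)(0.369)² = 0.1185 kg·m².
ω_f = L_i / I_f = -0.4948 / 0.1185 = -4.175 rad/s.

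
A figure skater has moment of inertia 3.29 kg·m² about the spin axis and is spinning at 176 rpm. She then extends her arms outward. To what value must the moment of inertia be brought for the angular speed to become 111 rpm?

I₂ ≈ 5.22 kg·m²

Angular momentum about the spin axis is conserved since the torque about it is zero.
I₂ = I₁ω₁ / ω₂ = (3.29)(176) / (111) = 5.217 kg·m².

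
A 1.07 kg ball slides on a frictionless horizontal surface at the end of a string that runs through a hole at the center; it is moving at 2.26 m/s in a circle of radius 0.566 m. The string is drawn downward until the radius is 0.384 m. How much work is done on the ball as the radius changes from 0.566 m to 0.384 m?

The only horizontal force on the mass is along the cord (radial), so it exerts no torque about the hole and angular momentum m v r is conserved.
v₂ = v₁ r₁ / r₂ = (2.26)(0.566) / (0.384) = 3.331 m/s.
W = ΔKE = ½m(v₂² − v₁²) = 3.204 J.

W ≈ 3.20 J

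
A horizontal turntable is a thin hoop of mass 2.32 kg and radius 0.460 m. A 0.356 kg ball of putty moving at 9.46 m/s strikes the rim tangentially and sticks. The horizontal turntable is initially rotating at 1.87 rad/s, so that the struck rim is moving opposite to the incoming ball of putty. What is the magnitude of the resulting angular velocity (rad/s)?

|ω_f| ≈ 1.11 rad/s

The axle reaction passes through the axle and exerts no torque about it; angular momentum about the axle is conserved through the impact.
I_p = (2.32)(0.460)² = 0.4909 kg·m². Taking the sense of the ball of putty's angular momentum as positive, L_{ball} = m v R = (0.356)(9.46)(0.460) = 1.549 kg·m²/s.
L_i = −I_p ω_p + m v R = −(0.4909)(1.87) + 1.549 = 0.6312 kg·m²/s.
After sticking, I_f = I_p + m R² = 0.4909 + (0.356)(0.460)² = 0.5662 kg·m².
ω_f = L_i / I_f = 0.6312 / 0.5662 = 1.115 rad/s.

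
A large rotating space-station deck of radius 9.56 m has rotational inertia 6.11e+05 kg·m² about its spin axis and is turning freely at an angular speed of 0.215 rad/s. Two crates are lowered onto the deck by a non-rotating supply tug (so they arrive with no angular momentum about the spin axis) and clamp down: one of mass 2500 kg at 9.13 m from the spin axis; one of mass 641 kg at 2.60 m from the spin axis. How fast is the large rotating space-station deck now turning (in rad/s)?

ω_f ≈ 0.159 rad/s

No external torque acts about the spin axis; L_before = L_after.
Added inertia Σmr² = (2500)(9.13)² + (641)(2.60)² = 2.127e+05 kg·m²; I_f = 6.110e+05 + 2.127e+05 = 8.237e+05 kg·m².
ω_f = I_p ω_i / I_f = (6.110e+05)(0.215) / 8.237e+05 = 0.1595 rad/s.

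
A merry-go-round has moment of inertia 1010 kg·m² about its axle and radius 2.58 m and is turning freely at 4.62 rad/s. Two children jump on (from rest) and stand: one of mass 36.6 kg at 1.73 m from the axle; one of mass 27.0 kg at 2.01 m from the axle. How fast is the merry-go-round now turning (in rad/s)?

ω_f ≈ 3.80 rad/s

No external torque acts about the axle; L_before = L_after.
Added inertia Σmr² = (36.6)(1.73)² + (27.0)(2.01)² = 218.6 kg·m²; I_f = 1010 + 218.6 = 1229 kg·m².
ω_f = I_p ω_i / I_f = (1010)(4.62) / 1229 = 3.798 rad/s.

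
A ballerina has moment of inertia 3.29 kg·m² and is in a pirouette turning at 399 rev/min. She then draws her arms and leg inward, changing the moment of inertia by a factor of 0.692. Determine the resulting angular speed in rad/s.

ω₂ ≈ 60.4 rad/s

Angular momentum about the spin axis is conserved since the torque about it is zero.
I₂ = 0.692 × 3.29 = 2.277 kg·m².
ω₂ = I₁ω₁ / I₂ = (3.290)(399 rpm) / (2.277) = 576.6 rpm = 60.38 rad/s.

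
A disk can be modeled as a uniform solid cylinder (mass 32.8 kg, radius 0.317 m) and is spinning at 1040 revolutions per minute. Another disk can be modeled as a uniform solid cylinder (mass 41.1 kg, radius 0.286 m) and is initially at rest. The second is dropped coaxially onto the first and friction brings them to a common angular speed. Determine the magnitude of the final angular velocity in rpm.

|ω_f| ≈ 515 rpm

The coupling torques are internal; angular momentum about the shared axis is conserved.
Moments of inertia: I_A = ½(32.8)(0.317)² = 1.648 kg·m²; I_B = ½(41.1)(0.286)² = 1.681 kg·m².
Taking A's sense as positive: L = (1.648)(1040) = 1714 kg·m²·rpm.
Combined I = 1.648 + 1.681 = 3.329 kg·m².
ω_f = L / I = 1714 / 3.329 = 514.9 rpm.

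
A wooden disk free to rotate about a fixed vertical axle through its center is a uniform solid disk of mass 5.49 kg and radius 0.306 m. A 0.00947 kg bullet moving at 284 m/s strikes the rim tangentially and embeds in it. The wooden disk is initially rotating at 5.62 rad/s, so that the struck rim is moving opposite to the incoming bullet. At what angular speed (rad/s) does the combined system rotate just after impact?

|ω_f| ≈ 2.41 rad/s

The axle reaction passes through the axle and exerts no torque about it; angular momentum about the axle is conserved through the impact.
I_p = ½(5.49)(0.306)² = 0.2570 kg·m². Taking the sense of the bullet's angular momentum as positive, L_{bullet} = m v R = (0.00947)(284)(0.306) = 0.8230 kg·m²/s.
L_i = −I_p ω_p + m v R = −(0.2570)(5.62) + 0.8230 = -0.6215 kg·m²/s.
After sticking, I_f = I_p + m R² = 0.2570 + (0.00947)(0.306)² = 0.2579 kg·m².
ω_f = L_i / I_f = -0.6215 / 0.2579 = -2.410 rad/s.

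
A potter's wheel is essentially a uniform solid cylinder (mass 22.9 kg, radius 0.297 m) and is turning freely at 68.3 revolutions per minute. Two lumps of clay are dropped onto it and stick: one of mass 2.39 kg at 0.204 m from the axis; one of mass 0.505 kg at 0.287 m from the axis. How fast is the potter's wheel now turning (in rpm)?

ω_f ≈ 59.9 rpm

No external torque acts about the axis; L_before = L_after.
I_p = ½(22.9)(0.297)² = 1.010 kg·m².
Added inertia Σmr² = (2.39)(0.204)² + (0.505)(0.287)² = 0.1411 kg·m²; I_f = 1.010 + 0.1411 = 1.151 kg·m².
ω_f = I_p ω_i / I_f = (1.010)(68.3) / 1.151 = 59.93 rpm.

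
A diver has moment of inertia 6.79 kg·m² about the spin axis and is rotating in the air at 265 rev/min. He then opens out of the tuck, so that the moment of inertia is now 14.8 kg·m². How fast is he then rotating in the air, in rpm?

ω₂ ≈ 122 rpm

No external torque acts about the spin axis, so angular momentum is conserved.
ω₂ = I₁ω₁ / I₂ = (6.790)(265 rpm) / (14.80) = 121.6 rpm.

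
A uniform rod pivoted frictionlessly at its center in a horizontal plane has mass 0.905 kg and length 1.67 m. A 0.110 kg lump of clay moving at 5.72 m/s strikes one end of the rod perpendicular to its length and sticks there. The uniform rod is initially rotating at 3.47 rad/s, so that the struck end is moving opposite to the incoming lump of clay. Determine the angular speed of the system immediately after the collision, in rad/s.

The axle reaction passes through the pivot and exerts no torque about it; angular momentum about the pivot is conserved through the impact.
I_p = (1/12)(0.905)(1.67)² = 0.2103 kg·m². Taking the sense of the lump of clay's angular momentum as positive, L_{lump} = m v R = (0.110)(5.72)(1.67/2) = 0.5254 kg·m²/s.
L_i = −I_p ω_p + m v R = −(0.2103)(3.47) + 0.5254 = -0.2045 kg·m²/s.
After sticking, I_f = I_p + m R² = 0.2103 + (0.110)(1.67/2)² = 0.2870 kg·m².
ω_f = L_i / I_f = -0.2045 / 0.2870 = -0.7123 rad/s.

|ω_f| ≈ 0.712 rad/s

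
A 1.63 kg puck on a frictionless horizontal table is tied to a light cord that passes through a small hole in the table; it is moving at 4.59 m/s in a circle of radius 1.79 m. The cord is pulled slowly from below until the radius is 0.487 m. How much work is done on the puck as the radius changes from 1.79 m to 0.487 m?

W ≈ 215 J

Central (radial) force ⇒ zero torque about the center ⇒ m v r is constant.
v₂ = v₁ r₁ / r₂ = (4.59)(1.79) / (0.487) = 16.87 m/s.
W = ΔKE = ½m(v₂² − v₁²) = 214.8 J.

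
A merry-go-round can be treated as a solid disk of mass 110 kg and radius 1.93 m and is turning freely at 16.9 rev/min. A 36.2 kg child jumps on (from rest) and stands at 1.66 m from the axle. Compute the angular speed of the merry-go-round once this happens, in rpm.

No external torque acts about the axle; L_before = L_after.
I_p = ½(110)(1.93)² = 204.9 kg·m².
Added inertia Σmr² = (36.2)(1.66)² = 99.75 kg·m²; I_f = 204.9 + 99.75 = 304.6 kg·m².
ω_f = I_p ω_i / I_f = (204.9)(16.9) / 304.6 = 11.37 rpm.

ω_f ≈ 11.4 rpm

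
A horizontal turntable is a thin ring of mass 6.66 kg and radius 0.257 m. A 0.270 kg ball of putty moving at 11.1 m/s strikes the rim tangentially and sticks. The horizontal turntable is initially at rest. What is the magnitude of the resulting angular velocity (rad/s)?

The axle reaction passes through the axle and exerts no torque about it; angular momentum about the axle is conserved through the impact.
I_p = (6.66)(0.257)² = 0.4399 kg·m². Taking the sense of the ball of putty's angular momentum as positive, L_{ball} = m v R = (0.270)(11.1)(0.257) = 0.7702 kg·m²/s.
L_i = 0 + 0.7702 = 0.7702 kg·m²/s.
After sticking, I_f = I_p + m R² = 0.4399 + (0.270)(0.257)² = 0.4577 kg·m².
ω_f = L_i / I_f = 0.7702 / 0.4577 = 1.683 rad/s.

|ω_f| ≈ 1.68 rad/s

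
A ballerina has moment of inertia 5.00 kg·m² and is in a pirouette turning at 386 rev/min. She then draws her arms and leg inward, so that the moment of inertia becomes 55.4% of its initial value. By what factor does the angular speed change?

With no external torque about the axis, L is conserved: I₁ω₁ = I₂ω₂.
I₂ = 0.554 × 5.00 = 2.770 kg·m².
ω₂/ω₁ = I₁/I₂ = 5.000 / 2.770 = 1.805.

ω₂/ω₁ ≈ 1.81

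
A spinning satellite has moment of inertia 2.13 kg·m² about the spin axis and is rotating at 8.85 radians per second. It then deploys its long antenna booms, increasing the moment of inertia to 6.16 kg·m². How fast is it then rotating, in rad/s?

ω₂ ≈ 3.06 rad/s

No external torque acts about the spin axis, so angular momentum is conserved.
ω₂ = I₁ω₁ / I₂ = (2.130)(8.85 rad/s) / (6.160) = 3.060 rad/s.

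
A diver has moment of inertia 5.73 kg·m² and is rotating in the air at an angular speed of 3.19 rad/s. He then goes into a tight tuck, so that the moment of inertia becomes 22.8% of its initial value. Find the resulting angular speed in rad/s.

ω₂ ≈ 14.0 rad/s

With no external torque about the axis, L is conserved: I₁ω₁ = I₂ω₂.
I₂ = 0.228 × 5.73 = 1.306 kg·m².
ω₂ = I₁ω₁ / I₂ = (5.730)(3.19 rad/s) / (1.306) = 13.99 rad/s.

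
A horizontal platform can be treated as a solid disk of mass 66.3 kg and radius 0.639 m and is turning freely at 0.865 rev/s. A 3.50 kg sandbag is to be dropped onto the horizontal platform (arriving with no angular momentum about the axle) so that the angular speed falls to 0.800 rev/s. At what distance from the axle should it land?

No external torque acts about the axle; L_before = L_after.
I_p = ½(66.3)(0.639)² = 13.54 kg·m².
I_p ω_i = (I_p + m r²) ω_f ⇒ m r² = I_p(ω_i/ω_f − 1) = 13.54(0.865/0.800 − 1) = 1.100 kg·m².
r = √(1.100/3.50) = 0.5606 m.

r ≈ 0.561 m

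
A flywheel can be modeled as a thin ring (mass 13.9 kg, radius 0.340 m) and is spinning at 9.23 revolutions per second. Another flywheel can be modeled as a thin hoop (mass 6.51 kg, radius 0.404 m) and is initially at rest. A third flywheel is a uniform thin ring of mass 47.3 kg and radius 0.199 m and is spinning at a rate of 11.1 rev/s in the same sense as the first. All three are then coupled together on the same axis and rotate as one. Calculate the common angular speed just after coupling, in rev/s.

|ω_f| ≈ 7.84 rev/s

The coupling torques are internal; angular momentum about the shared axis is conserved.
Moments of inertia: I_A = (13.9)(0.340)² = 1.607 kg·m²; I_B = (6.51)(0.404)² = 1.063 kg·m²; I_C = (47.3)(0.199)² = 1.873 kg·m².
Taking A's sense as positive: L = (1.607)(9.23) + (1.873)(11.1) = 35.62 kg·m²·rev/s.
Combined I = 1.607 + 1.063 + 1.873 = 4.543 kg·m².
ω_f = L / I = 35.62 / 4.543 = 7.842 rev/s.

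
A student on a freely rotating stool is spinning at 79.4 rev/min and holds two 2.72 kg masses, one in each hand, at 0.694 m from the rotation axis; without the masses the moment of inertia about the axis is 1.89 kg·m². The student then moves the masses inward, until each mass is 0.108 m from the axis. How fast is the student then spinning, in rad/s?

With no external torque about the axis, L is conserved: I₁ω₁ = I₂ω₂.
I₁ = 1.89 + 2(2.72)(0.694)² = 4.510 kg·m²; I₂ = 1.89 + 2(2.72)(0.108)² = 1.953 kg·m².
ω₂ = I₁ω₁ / I₂ = (4.510)(79.4 rpm) / (1.953) = 183.3 rpm = 19.20 rad/s.

ω₂ ≈ 19.2 rad/s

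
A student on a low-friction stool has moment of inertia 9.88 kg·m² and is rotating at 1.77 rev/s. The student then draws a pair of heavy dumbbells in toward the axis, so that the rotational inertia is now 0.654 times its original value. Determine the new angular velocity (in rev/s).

No external torque acts about the spin axis, so angular momentum is conserved.
I₂ = 0.654 × 9.88 = 6.462 kg·m².
ω₂ = I₁ω₁ / I₂ = (9.880)(1.77 rev/s) / (6.462) = 2.706 rev/s.

ω₂ ≈ 2.71 rev/s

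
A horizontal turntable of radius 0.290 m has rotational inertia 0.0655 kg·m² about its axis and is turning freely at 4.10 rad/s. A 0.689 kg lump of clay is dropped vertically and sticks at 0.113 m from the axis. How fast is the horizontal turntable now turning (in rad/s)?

No external torque acts about the axis; L_before = L_after.
Added inertia Σmr² = (0.689)(0.113)² = 0.008798 kg·m²; I_f = 0.06550 + 0.008798 = 0.07430 kg·m².
ω_f = I_p ω_i / I_f = (0.06550)(4.10) / 0.07430 = 3.615 rad/s.

ω_f ≈ 3.61 rad/s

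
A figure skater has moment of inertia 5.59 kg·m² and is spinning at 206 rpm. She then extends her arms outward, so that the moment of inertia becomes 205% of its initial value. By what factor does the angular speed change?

ω₂/ω₁ ≈ 0.488

With no external torque about the axis, L is conserved: I₁ω₁ = I₂ω₂.
I₂ = 2.05 × 5.59 = 11.46 kg·m².
ω₂/ω₁ = I₁/I₂ = 5.590 / 11.46 = 0.4878.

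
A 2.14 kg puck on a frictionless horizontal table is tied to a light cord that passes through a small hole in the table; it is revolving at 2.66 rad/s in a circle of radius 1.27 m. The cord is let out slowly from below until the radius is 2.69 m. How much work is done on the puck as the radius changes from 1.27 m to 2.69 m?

W ≈ -9.49 J

The constraining force is radial, so m r² ω about the center is conserved.
ω₂ = ω₁ (r₁/r₂)² = (2.66)(1.27/2.69)² = 0.5929 rad/s.
W = ΔKE = ½m(v₂² − v₁²) = -9.489 J.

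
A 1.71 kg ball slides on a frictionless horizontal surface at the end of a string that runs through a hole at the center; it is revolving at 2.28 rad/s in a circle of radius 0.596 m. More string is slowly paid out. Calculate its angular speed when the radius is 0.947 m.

No torque about the axis ⇒ m r₁² ω₁ = m r₂² ω₂.
ω₂ = ω₁ (r₁/r₂)² = (2.28)(0.596/0.947)² = 0.9031 rad/s.

ω₂ ≈ 0.903 rad/s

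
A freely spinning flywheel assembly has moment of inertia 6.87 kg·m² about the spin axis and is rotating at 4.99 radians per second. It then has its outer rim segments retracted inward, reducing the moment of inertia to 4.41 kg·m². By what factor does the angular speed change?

With no external torque about the axis, L is conserved: I₁ω₁ = I₂ω₂.
ω₂/ω₁ = I₁/I₂ = 6.870 / 4.410 = 1.558.

ω₂/ω₁ ≈ 1.56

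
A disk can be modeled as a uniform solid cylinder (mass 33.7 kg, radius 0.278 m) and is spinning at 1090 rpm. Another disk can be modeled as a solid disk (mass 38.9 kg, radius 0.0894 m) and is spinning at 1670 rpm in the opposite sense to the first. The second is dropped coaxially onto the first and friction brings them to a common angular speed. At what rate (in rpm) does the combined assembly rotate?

No external torque acts about the common axis, so total angular momentum is conserved.
Moments of inertia: I_A = ½(33.7)(0.278)² = 1.302 kg·m²; I_B = ½(38.9)(0.0894)² = 0.1555 kg·m².
Taking A's sense as positive: L = (1.302)(1090) − (0.1555)(1670) = 1160 kg·m²·rpm.
Combined I = 1.302 + 0.1555 = 1.458 kg·m².
ω_f = L / I = 1160 / 1.458 = 795.7 rpm.

|ω_f| ≈ 796 rpm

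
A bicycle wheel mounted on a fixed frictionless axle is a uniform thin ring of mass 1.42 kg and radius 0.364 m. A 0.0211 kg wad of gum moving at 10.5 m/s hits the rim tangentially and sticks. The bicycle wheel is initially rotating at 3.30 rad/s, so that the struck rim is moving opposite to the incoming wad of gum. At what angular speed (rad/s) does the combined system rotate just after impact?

|ω_f| ≈ 2.83 rad/s

The axle reaction passes through the axle and exerts no torque about it; angular momentum about the axle is conserved through the impact.
I_p = (1.42)(0.364)² = 0.1881 kg·m². Taking the sense of the wad of gum's angular momentum as positive, L_{wad} = m v R = (0.0211)(10.5)(0.364) = 0.08064 kg·m²/s.
L_i = −I_p ω_p + m v R = −(0.1881)(3.30) + 0.08064 = -0.5402 kg·m²/s.
After sticking, I_f = I_p + m R² = 0.1881 + (0.0211)(0.364)² = 0.1909 kg·m².
ω_f = L_i / I_f = -0.5402 / 0.1909 = -2.829 rad/s.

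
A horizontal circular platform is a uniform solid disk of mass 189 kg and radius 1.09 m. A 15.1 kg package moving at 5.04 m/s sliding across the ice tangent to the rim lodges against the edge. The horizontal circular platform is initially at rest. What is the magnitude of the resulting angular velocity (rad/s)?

About the central axle the impulsive forces during the collision are internal, so angular momentum about that axis is conserved.
I_p = ½(189)(1.09)² = 112.3 kg·m². Taking the sense of the package's angular momentum as positive, L_{package} = m v R = (15.1)(5.04)(1.09) = 82.95 kg·m²/s.
L_i = 0 + 82.95 = 82.95 kg·m²/s.
After sticking, I_f = I_p + m R² = 112.3 + (15.1)(1.09)² = 130.2 kg·m².
ω_f = L_i / I_f = 82.95 / 130.2 = 0.6370 rad/s.

|ω_f| ≈ 0.637 rad/s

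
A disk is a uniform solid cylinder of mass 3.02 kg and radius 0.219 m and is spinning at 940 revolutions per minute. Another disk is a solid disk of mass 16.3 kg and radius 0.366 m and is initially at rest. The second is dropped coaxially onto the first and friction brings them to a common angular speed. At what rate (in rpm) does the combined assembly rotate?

|ω_f| ≈ 58.5 rpm

The coupling torques are internal; angular momentum about the shared axis is conserved.
Moments of inertia: I_A = ½(3.02)(0.219)² = 0.07242 kg·m²; I_B = ½(16.3)(0.366)² = 1.092 kg·m².
Taking A's sense as positive: L = (0.07242)(940) = 68.08 kg·m²·rpm.
Combined I = 0.07242 + 1.092 = 1.164 kg·m².
ω_f = L / I = 68.08 / 1.164 = 58.48 rpm.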